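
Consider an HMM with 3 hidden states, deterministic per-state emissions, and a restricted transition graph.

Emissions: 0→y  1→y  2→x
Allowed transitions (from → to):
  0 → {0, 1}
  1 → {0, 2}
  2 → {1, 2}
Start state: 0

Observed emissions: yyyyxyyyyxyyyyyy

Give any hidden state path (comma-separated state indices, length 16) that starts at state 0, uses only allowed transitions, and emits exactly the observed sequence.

  t0 'y' -> {0,1}, take 0 (start)
  t1 'y' -> {0,1}, take 0 (0->0 ok)
  t2 'y' -> {0,1}, take 0 (0->0 ok)
  t3 'y' -> {0,1}, take 1 (0->1 ok)
  t4 'x' -> {2}, take 2 (1->2 ok)
  t5 'y' -> {0,1}, take 1 (2->1 ok)
  t6 'y' -> {0,1}, take 0 (1->0 ok)
  t7 'y' -> {0,1}, take 0 (0->0 ok)
  t8 'y' -> {0,1}, take 1 (0->1 ok)
  t9 'x' -> {2}, take 2 (1->2 ok)
  t10 'y' -> {0,1}, take 1 (2->1 ok)
  t11 'y' -> {0,1}, take 0 (1->0 ok)
  t12 'y' -> {0,1}, take 0 (0->0 ok)
  t13 'y' -> {0,1}, take 1 (0->1 ok)
  t14 'y' -> {0,1}, take 0 (1->0 ok)
  t15 'y' -> {0,1}, take 1 (0->1 ok)

0,0,0,1,2,1,0,0,1,2,1,0,0,1,0,1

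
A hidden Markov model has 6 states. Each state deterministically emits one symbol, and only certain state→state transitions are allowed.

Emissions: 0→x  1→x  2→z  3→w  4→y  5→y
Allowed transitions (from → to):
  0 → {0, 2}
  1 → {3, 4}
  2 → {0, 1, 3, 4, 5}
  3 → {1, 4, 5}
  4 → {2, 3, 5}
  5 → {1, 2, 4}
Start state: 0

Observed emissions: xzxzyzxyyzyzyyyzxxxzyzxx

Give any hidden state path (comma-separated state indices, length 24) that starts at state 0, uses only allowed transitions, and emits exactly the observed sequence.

0,2,0,2,5,2,1,4,5,2,5,2,4,5,4,2,0,0,0,2,4,2,0,0

  0: obs=x cand={0,1} pick 0 [start]
  1: obs=z cand={2} pick 2 [0->2 ok]
  2: obs=x cand={0,1} pick 0 [2->0 ok]
  3: obs=z cand={2} pick 2 [0->2 ok]
  4: obs=y cand={4,5} pick 5 [2->5 ok]
  5: obs=z cand={2} pick 2 [5->2 ok]
  6: obs=x cand={0,1} pick 1 [2->1 ok]
  7: obs=y cand={4,5} pick 4 [1->4 ok]
  8: obs=y cand={4,5} pick 5 [4->5 ok]
  9: obs=z cand={2} pick 2 [5->2 ok]
  10: obs=y cand={4,5} pick 5 [2->5 ok]
  11: obs=z cand={2} pick 2 [5->2 ok]
  12: obs=y cand={4,5} pick 4 [2->4 ok]
  13: obs=y cand={4,5} pick 5 [4->5 ok]
  14: obs=y cand={4,5} pick 4 [5->4 ok]
  15: obs=z cand={2} pick 2 [4->2 ok]
  16: obs=x cand={0,1} pick 0 [2->0 ok]
  17: obs=x cand={0,1} pick 0 [0->0 ok]
  18: obs=x cand={0,1} pick 0 [0->0 ok]
  19: obs=z cand={2} pick 2 [0->2 ok]
  20: obs=y cand={4,5} pick 4 [2->4 ok]
  21: obs=z cand={2} pick 2 [4->2 ok]
  22: obs=x cand={0,1} pick 0 [2->0 ok]
  23: obs=x cand={0,1} pick 0 [0->0 ok]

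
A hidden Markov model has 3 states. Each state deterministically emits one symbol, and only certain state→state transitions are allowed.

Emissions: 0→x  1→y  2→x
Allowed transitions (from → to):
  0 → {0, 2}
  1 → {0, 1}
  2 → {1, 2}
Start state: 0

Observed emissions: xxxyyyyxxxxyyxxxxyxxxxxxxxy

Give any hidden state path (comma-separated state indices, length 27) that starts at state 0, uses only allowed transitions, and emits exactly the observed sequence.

  t0 'x' -> {0,2}, take 0 (start)
  t1 'x' -> {0,2}, take 2 (0->2 ok)
  t2 'x' -> {0,2}, take 2 (2->2 ok)
  t3 'y' -> {1}, take 1 (2->1 ok)
  t4 'y' -> {1}, take 1 (1->1 ok)
  t5 'y' -> {1}, take 1 (1->1 ok)
  t6 'y' -> {1}, take 1 (1->1 ok)
  t7 'x' -> {0,2}, take 0 (1->0 ok)
  t8 'x' -> {0,2}, take 0 (0->0 ok)
  t9 'x' -> {0,2}, take 0 (0->0 ok)
  t10 'x' -> {0,2}, take 2 (0->2 ok)
  t11 'y' -> {1}, take 1 (2->1 ok)
  t12 'y' -> {1}, take 1 (1->1 ok)
  t13 'x' -> {0,2}, take 0 (1->0 ok)
  t14 'x' -> {0,2}, take 0 (0->0 ok)
  t15 'x' -> {0,2}, take 2 (0->2 ok)
  t16 'x' -> {0,2}, take 2 (2->2 ok)
  t17 'y' -> {1}, take 1 (2->1 ok)
  t18 'x' -> {0,2}, take 0 (1->0 ok)
  t19 'x' -> {0,2}, take 0 (0->0 ok)
  t20 'x' -> {0,2}, take 0 (0->0 ok)
  t21 'x' -> {0,2}, take 0 (0->0 ok)
  t22 'x' -> {0,2}, take 0 (0->0 ok)
  t23 'x' -> {0,2}, take 2 (0->2 ok)
  t24 'x' -> {0,2}, take 2 (2->2 ok)
  t25 'x' -> {0,2}, take 2 (2->2 ok)
  t26 'y' -> {1}, take 1 (2->1 ok)

0,2,2,1,1,1,1,0,0,0,2,1,1,0,0,2,2,1,0,0,0,0,0,2,2,2,1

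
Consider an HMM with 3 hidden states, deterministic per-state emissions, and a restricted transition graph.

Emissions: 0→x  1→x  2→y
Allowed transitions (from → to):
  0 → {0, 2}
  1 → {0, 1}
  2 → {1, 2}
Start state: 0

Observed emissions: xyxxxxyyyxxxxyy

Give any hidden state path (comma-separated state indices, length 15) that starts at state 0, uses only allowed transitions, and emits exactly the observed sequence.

0,2,1,1,1,0,2,2,2,1,1,1,0,2,2

  0: obs=x cand={0,1} pick 0 [start]
  1: obs=y cand={2} pick 2 [0->2 ok]
  2: obs=x cand={0,1} pick 1 [2->1 ok]
  3: obs=x cand={0,1} pick 1 [1->1 ok]
  4: obs=x cand={0,1} pick 1 [1->1 ok]
  5: obs=x cand={0,1} pick 0 [1->0 ok]
  6: obs=y cand={2} pick 2 [0->2 ok]
  7: obs=y cand={2} pick 2 [2->2 ok]
  8: obs=y cand={2} pick 2 [2->2 ok]
  9: obs=x cand={0,1} pick 1 [2->1 ok]
  10: obs=x cand={0,1} pick 1 [1->1 ok]
  11: obs=x cand={0,1} pick 1 [1->1 ok]
  12: obs=x cand={0,1} pick 0 [1->0 ok]
  13: obs=y cand={2} pick 2 [0->2 ok]
  14: obs=y cand={2} pick 2 [2->2 ok]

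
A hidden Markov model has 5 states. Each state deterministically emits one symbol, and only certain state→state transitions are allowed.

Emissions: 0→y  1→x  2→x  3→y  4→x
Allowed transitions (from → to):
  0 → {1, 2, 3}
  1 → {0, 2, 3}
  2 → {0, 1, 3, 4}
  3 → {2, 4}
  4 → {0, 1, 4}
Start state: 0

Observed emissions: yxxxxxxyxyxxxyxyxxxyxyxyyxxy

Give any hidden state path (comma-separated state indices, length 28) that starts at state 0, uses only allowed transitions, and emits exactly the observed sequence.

0,1,2,4,1,2,1,3,2,3,2,1,2,3,4,0,2,4,4,0,2,3,4,0,3,4,1,3

  pos 0: y in {0,3}, choose 0; start
  pos 1: x in {1,2,4}, choose 1; 0->1 ok
  pos 2: x in {1,2,4}, choose 2; 1->2 ok
  pos 3: x in {1,2,4}, choose 4; 2->4 ok
  pos 4: x in {1,2,4}, choose 1; 4->1 ok
  pos 5: x in {1,2,4}, choose 2; 1->2 ok
  pos 6: x in {1,2,4}, choose 1; 2->1 ok
  pos 7: y in {0,3}, choose 3; 1->3 ok
  pos 8: x in {1,2,4}, choose 2; 3->2 ok
  pos 9: y in {0,3}, choose 3; 2->3 ok
  pos 10: x in {1,2,4}, choose 2; 3->2 ok
  pos 11: x in {1,2,4}, choose 1; 2->1 ok
  pos 12: x in {1,2,4}, choose 2; 1->2 ok
  pos 13: y in {0,3}, choose 3; 2->3 ok
  pos 14: x in {1,2,4}, choose 4; 3->4 ok
  pos 15: y in {0,3}, choose 0; 4->0 ok
  pos 16: x in {1,2,4}, choose 2; 0->2 ok
  pos 17: x in {1,2,4}, choose 4; 2->4 ok
  pos 18: x in {1,2,4}, choose 4; 4->4 ok
  pos 19: y in {0,3}, choose 0; 4->0 ok
  pos 20: x in {1,2,4}, choose 2; 0->2 ok
  pos 21: y in {0,3}, choose 3; 2->3 ok
  pos 22: x in {1,2,4}, choose 4; 3->4 ok
  pos 23: y in {0,3}, choose 0; 4->0 ok
  pos 24: y in {0,3}, choose 3; 0->3 ok
  pos 25: x in {1,2,4}, choose 4; 3->4 ok
  pos 26: x in {1,2,4}, choose 1; 4->1 ok
  pos 27: y in {0,3}, choose 3; 1->3 ok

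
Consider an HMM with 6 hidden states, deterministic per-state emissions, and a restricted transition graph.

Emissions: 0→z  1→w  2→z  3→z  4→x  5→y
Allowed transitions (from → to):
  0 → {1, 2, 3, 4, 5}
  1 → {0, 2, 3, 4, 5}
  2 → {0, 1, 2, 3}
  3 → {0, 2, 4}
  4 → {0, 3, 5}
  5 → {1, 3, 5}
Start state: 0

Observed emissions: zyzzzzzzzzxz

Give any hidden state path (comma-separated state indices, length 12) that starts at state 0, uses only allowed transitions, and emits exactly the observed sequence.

0,5,3,0,3,0,2,3,0,3,4,3

  pos 0: z in {0,2,3}, choose 0; start
  pos 1: y in {5}, choose 5; 0->5 ok
  pos 2: z in {0,2,3}, choose 3; 5->3 ok
  pos 3: z in {0,2,3}, choose 0; 3->0 ok
  pos 4: z in {0,2,3}, choose 3; 0->3 ok
  pos 5: z in {0,2,3}, choose 0; 3->0 ok
  pos 6: z in {0,2,3}, choose 2; 0->2 ok
  pos 7: z in {0,2,3}, choose 3; 2->3 ok
  pos 8: z in {0,2,3}, choose 0; 3->0 ok
  pos 9: z in {0,2,3}, choose 3; 0->3 ok
  pos 10: x in {4}, choose 4; 3->4 ok
  pos 11: z in {0,2,3}, choose 3; 4->3 ok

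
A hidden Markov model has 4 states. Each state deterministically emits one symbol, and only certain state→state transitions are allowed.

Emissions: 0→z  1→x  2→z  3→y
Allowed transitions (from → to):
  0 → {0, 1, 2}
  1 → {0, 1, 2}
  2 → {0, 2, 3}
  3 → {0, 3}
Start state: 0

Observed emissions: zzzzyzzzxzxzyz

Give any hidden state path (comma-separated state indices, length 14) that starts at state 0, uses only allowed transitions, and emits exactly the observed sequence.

0,0,2,2,3,0,0,0,1,0,1,2,3,0

  pos 0: z in {0,2}, choose 0; start
  pos 1: z in {0,2}, choose 0; 0->0 ok
  pos 2: z in {0,2}, choose 2; 0->2 ok
  pos 3: z in {0,2}, choose 2; 2->2 ok
  pos 4: y in {3}, choose 3; 2->3 ok
  pos 5: z in {0,2}, choose 0; 3->0 ok
  pos 6: z in {0,2}, choose 0; 0->0 ok
  pos 7: z in {0,2}, choose 0; 0->0 ok
  pos 8: x in {1}, choose 1; 0->1 ok
  pos 9: z in {0,2}, choose 0; 1->0 ok
  pos 10: x in {1}, choose 1; 0->1 ok
  pos 11: z in {0,2}, choose 2; 1->2 ok
  pos 12: y in {3}, choose 3; 2->3 ok
  pos 13: z in {0,2}, choose 0; 3->0 ok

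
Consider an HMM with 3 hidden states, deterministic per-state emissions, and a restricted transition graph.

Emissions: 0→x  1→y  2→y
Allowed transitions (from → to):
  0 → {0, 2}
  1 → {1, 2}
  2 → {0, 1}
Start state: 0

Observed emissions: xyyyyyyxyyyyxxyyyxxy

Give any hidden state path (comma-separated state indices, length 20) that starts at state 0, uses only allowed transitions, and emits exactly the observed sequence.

  0: obs=x cand={0} pick 0 [start]
  1: obs=y cand={1,2} pick 2 [0->2 ok]
  2: obs=y cand={1,2} pick 1 [2->1 ok]
  3: obs=y cand={1,2} pick 1 [1->1 ok]
  4: obs=y cand={1,2} pick 2 [1->2 ok]
  5: obs=y cand={1,2} pick 1 [2->1 ok]
  6: obs=y cand={1,2} pick 2 [1->2 ok]
  7: obs=x cand={0} pick 0 [2->0 ok]
  8: obs=y cand={1,2} pick 2 [0->2 ok]
  9: obs=y cand={1,2} pick 1 [2->1 ok]
  10: obs=y cand={1,2} pick 1 [1->1 ok]
  11: obs=y cand={1,2} pick 2 [1->2 ok]
  12: obs=x cand={0} pick 0 [2->0 ok]
  13: obs=x cand={0} pick 0 [0->0 ok]
  14: obs=y cand={1,2} pick 2 [0->2 ok]
  15: obs=y cand={1,2} pick 1 [2->1 ok]
  16: obs=y cand={1,2} pick 2 [1->2 ok]
  17: obs=x cand={0} pick 0 [2->0 ok]
  18: obs=x cand={0} pick 0 [0->0 ok]
  19: obs=y cand={1,2} pick 2 [0->2 ok]

0,2,1,1,2,1,2,0,2,1,1,2,0,0,2,1,2,0,0,2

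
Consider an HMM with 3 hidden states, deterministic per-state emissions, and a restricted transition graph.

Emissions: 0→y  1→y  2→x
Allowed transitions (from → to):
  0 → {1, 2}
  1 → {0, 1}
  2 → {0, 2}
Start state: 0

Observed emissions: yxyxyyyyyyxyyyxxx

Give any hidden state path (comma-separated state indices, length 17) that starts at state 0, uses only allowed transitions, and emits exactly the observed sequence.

0,2,0,2,0,1,1,1,1,0,2,0,1,0,2,2,2

  0: obs=y cand={0,1} pick 0 [start]
  1: obs=x cand={2} pick 2 [0->2 ok]
  2: obs=y cand={0,1} pick 0 [2->0 ok]
  3: obs=x cand={2} pick 2 [0->2 ok]
  4: obs=y cand={0,1} pick 0 [2->0 ok]
  5: obs=y cand={0,1} pick 1 [0->1 ok]
  6: obs=y cand={0,1} pick 1 [1->1 ok]
  7: obs=y cand={0,1} pick 1 [1->1 ok]
  8: obs=y cand={0,1} pick 1 [1->1 ok]
  9: obs=y cand={0,1} pick 0 [1->0 ok]
  10: obs=x cand={2} pick 2 [0->2 ok]
  11: obs=y cand={0,1} pick 0 [2->0 ok]
  12: obs=y cand={0,1} pick 1 [0->1 ok]
  13: obs=y cand={0,1} pick 0 [1->0 ok]
  14: obs=x cand={2} pick 2 [0->2 ok]
  15: obs=x cand={2} pick 2 [2->2 ok]
  16: obs=x cand={2} pick 2 [2->2 ok]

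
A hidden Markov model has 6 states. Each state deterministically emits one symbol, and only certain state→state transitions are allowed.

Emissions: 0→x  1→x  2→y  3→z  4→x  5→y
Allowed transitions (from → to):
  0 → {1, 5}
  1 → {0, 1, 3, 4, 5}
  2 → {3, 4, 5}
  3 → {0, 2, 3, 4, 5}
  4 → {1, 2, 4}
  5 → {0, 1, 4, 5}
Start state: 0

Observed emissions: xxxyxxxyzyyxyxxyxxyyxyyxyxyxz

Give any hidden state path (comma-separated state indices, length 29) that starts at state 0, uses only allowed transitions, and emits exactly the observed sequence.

0,1,0,5,0,1,4,2,3,5,5,1,5,1,1,5,1,0,5,5,4,2,5,0,5,0,5,1,3

  pos 0: x in {0,1,4}, choose 0; start
  pos 1: x in {0,1,4}, choose 1; 0->1 ok
  pos 2: x in {0,1,4}, choose 0; 1->0 ok
  pos 3: y in {2,5}, choose 5; 0->5 ok
  pos 4: x in {0,1,4}, choose 0; 5->0 ok
  pos 5: x in {0,1,4}, choose 1; 0->1 ok
  pos 6: x in {0,1,4}, choose 4; 1->4 ok
  pos 7: y in {2,5}, choose 2; 4->2 ok
  pos 8: z in {3}, choose 3; 2->3 ok
  pos 9: y in {2,5}, choose 5; 3->5 ok
  pos 10: y in {2,5}, choose 5; 5->5 ok
  pos 11: x in {0,1,4}, choose 1; 5->1 ok
  pos 12: y in {2,5}, choose 5; 1->5 ok
  pos 13: x in {0,1,4}, choose 1; 5->1 ok
  pos 14: x in {0,1,4}, choose 1; 1->1 ok
  pos 15: y in {2,5}, choose 5; 1->5 ok
  pos 16: x in {0,1,4}, choose 1; 5->1 ok
  pos 17: x in {0,1,4}, choose 0; 1->0 ok
  pos 18: y in {2,5}, choose 5; 0->5 ok
  pos 19: y in {2,5}, choose 5; 5->5 ok
  pos 20: x in {0,1,4}, choose 4; 5->4 ok
  pos 21: y in {2,5}, choose 2; 4->2 ok
  pos 22: y in {2,5}, choose 5; 2->5 ok
  pos 23: x in {0,1,4}, choose 0; 5->0 ok
  pos 24: y in {2,5}, choose 5; 0->5 ok
  pos 25: x in {0,1,4}, choose 0; 5->0 ok
  pos 26: y in {2,5}, choose 5; 0->5 ok
  pos 27: x in {0,1,4}, choose 1; 5->1 ok
  pos 28: z in {3}, choose 3; 1->3 ok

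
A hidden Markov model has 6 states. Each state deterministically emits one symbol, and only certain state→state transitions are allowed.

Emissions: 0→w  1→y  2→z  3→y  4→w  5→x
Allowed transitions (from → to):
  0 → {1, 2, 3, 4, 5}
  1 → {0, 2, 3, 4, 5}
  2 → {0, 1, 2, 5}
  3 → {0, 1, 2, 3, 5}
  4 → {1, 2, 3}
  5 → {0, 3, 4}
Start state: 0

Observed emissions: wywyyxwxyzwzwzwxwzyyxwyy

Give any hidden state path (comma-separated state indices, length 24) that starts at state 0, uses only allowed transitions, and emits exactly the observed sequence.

0,3,0,3,1,5,0,5,3,2,0,2,0,2,0,5,0,2,1,3,5,0,3,1

  [0] w  {0,4}  => 0  start
  [1] y  {1,3}  => 3  0->3 ok
  [2] w  {0,4}  => 0  3->0 ok
  [3] y  {1,3}  => 3  0->3 ok
  [4] y  {1,3}  => 1  3->1 ok
  [5] x  {5}  => 5  1->5 ok
  [6] w  {0,4}  => 0  5->0 ok
  [7] x  {5}  => 5  0->5 ok
  [8] y  {1,3}  => 3  5->3 ok
  [9] z  {2}  => 2  3->2 ok
  [10] w  {0,4}  => 0  2->0 ok
  [11] z  {2}  => 2  0->2 ok
  [12] w  {0,4}  => 0  2->0 ok
  [13] z  {2}  => 2  0->2 ok
  [14] w  {0,4}  => 0  2->0 ok
  [15] x  {5}  => 5  0->5 ok
  [16] w  {0,4}  => 0  5->0 ok
  [17] z  {2}  => 2  0->2 ok
  [18] y  {1,3}  => 1  2->1 ok
  [19] y  {1,3}  => 3  1->3 ok
  [20] x  {5}  => 5  3->5 ok
  [21] w  {0,4}  => 0  5->0 ok
  [22] y  {1,3}  => 3  0->3 ok
  [23] y  {1,3}  => 1  3->1 ok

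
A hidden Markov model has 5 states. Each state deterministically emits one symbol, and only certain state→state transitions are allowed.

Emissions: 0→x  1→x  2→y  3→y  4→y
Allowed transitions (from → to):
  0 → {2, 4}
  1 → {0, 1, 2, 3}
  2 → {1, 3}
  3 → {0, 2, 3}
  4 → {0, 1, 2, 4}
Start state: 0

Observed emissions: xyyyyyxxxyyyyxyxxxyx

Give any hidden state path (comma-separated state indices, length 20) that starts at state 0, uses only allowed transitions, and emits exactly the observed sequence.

0,2,3,3,3,2,1,1,0,4,4,4,4,0,2,1,1,0,4,1

  pos 0: x in {0,1}, choose 0; start
  pos 1: y in {2,3,4}, choose 2; 0->2 ok
  pos 2: y in {2,3,4}, choose 3; 2->3 ok
  pos 3: y in {2,3,4}, choose 3; 3->3 ok
  pos 4: y in {2,3,4}, choose 3; 3->3 ok
  pos 5: y in {2,3,4}, choose 2; 3->2 ok
  pos 6: x in {0,1}, choose 1; 2->1 ok
  pos 7: x in {0,1}, choose 1; 1->1 ok
  pos 8: x in {0,1}, choose 0; 1->0 ok
  pos 9: y in {2,3,4}, choose 4; 0->4 ok
  pos 10: y in {2,3,4}, choose 4; 4->4 ok
  pos 11: y in {2,3,4}, choose 4; 4->4 ok
  pos 12: y in {2,3,4}, choose 4; 4->4 ok
  pos 13: x in {0,1}, choose 0; 4->0 ok
  pos 14: y in {2,3,4}, choose 2; 0->2 ok
  pos 15: x in {0,1}, choose 1; 2->1 ok
  pos 16: x in {0,1}, choose 1; 1->1 ok
  pos 17: x in {0,1}, choose 0; 1->0 ok
  pos 18: y in {2,3,4}, choose 4; 0->4 ok
  pos 19: x in {0,1}, choose 1; 4->1 ok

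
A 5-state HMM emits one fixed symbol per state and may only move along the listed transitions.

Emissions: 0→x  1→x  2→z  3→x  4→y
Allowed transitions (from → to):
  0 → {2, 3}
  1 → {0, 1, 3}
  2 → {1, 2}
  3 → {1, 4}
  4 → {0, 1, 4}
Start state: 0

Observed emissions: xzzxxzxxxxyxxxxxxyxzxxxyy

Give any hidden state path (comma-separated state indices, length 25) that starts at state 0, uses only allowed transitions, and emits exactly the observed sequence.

  0: obs=x cand={0,1,3} pick 0 [start]
  1: obs=z cand={2} pick 2 [0->2 ok]
  2: obs=z cand={2} pick 2 [2->2 ok]
  3: obs=x cand={0,1,3} pick 1 [2->1 ok]
  4: obs=x cand={0,1,3} pick 0 [1->0 ok]
  5: obs=z cand={2} pick 2 [0->2 ok]
  6: obs=x cand={0,1,3} pick 1 [2->1 ok]
  7: obs=x cand={0,1,3} pick 1 [1->1 ok]
  8: obs=x cand={0,1,3} pick 0 [1->0 ok]
  9: obs=x cand={0,1,3} pick 3 [0->3 ok]
  10: obs=y cand={4} pick 4 [3->4 ok]
  11: obs=x cand={0,1,3} pick 0 [4->0 ok]
  12: obs=x cand={0,1,3} pick 3 [0->3 ok]
  13: obs=x cand={0,1,3} pick 1 [3->1 ok]
  14: obs=x cand={0,1,3} pick 3 [1->3 ok]
  15: obs=x cand={0,1,3} pick 1 [3->1 ok]
  16: obs=x cand={0,1,3} pick 3 [1->3 ok]
  17: obs=y cand={4} pick 4 [3->4 ok]
  18: obs=x cand={0,1,3} pick 0 [4->0 ok]
  19: obs=z cand={2} pick 2 [0->2 ok]
  20: obs=x cand={0,1,3} pick 1 [2->1 ok]
  21: obs=x cand={0,1,3} pick 0 [1->0 ok]
  22: obs=x cand={0,1,3} pick 3 [0->3 ok]
  23: obs=y cand={4} pick 4 [3->4 ok]
  24: obs=y cand={4} pick 4 [4->4 ok]

0,2,2,1,0,2,1,1,0,3,4,0,3,1,3,1,3,4,0,2,1,0,3,4,4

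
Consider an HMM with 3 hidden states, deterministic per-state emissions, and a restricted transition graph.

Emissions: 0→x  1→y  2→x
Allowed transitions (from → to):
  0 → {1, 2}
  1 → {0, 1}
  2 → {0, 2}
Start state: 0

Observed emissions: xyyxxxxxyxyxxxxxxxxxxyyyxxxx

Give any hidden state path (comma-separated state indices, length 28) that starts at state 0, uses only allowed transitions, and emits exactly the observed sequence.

0,1,1,0,2,2,2,0,1,0,1,0,2,0,2,2,2,0,2,2,0,1,1,1,0,2,0,2

  t0 'x' -> {0,2}, take 0 (start)
  t1 'y' -> {1}, take 1 (0->1 ok)
  t2 'y' -> {1}, take 1 (1->1 ok)
  t3 'x' -> {0,2}, take 0 (1->0 ok)
  t4 'x' -> {0,2}, take 2 (0->2 ok)
  t5 'x' -> {0,2}, take 2 (2->2 ok)
  t6 'x' -> {0,2}, take 2 (2->2 ok)
  t7 'x' -> {0,2}, take 0 (2->0 ok)
  t8 'y' -> {1}, take 1 (0->1 ok)
  t9 'x' -> {0,2}, take 0 (1->0 ok)
  t10 'y' -> {1}, take 1 (0->1 ok)
  t11 'x' -> {0,2}, take 0 (1->0 ok)
  t12 'x' -> {0,2}, take 2 (0->2 ok)
  t13 'x' -> {0,2}, take 0 (2->0 ok)
  t14 'x' -> {0,2}, take 2 (0->2 ok)
  t15 'x' -> {0,2}, take 2 (2->2 ok)
  t16 'x' -> {0,2}, take 2 (2->2 ok)
  t17 'x' -> {0,2}, take 0 (2->0 ok)
  t18 'x' -> {0,2}, take 2 (0->2 ok)
  t19 'x' -> {0,2}, take 2 (2->2 ok)
  t20 'x' -> {0,2}, take 0 (2->0 ok)
  t21 'y' -> {1}, take 1 (0->1 ok)
  t22 'y' -> {1}, take 1 (1->1 ok)
  t23 'y' -> {1}, take 1 (1->1 ok)
  t24 'x' -> {0,2}, take 0 (1->0 ok)
  t25 'x' -> {0,2}, take 2 (0->2 ok)
  t26 'x' -> {0,2}, take 0 (2->0 ok)
  t27 'x' -> {0,2}, take 2 (0->2 ok)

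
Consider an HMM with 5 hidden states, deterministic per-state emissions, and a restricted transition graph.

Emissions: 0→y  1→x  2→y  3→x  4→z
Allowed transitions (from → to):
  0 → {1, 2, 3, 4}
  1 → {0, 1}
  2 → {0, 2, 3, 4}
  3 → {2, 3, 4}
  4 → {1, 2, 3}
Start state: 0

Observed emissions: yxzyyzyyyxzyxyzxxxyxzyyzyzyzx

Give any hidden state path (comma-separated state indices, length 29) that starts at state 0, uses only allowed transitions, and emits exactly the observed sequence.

0,3,4,2,0,4,2,2,0,3,4,2,3,2,4,1,1,1,0,3,4,2,0,4,2,4,2,4,3

  0: obs=y cand={0,2} pick 0 [start]
  1: obs=x cand={1,3} pick 3 [0->3 ok]
  2: obs=z cand={4} pick 4 [3->4 ok]
  3: obs=y cand={0,2} pick 2 [4->2 ok]
  4: obs=y cand={0,2} pick 0 [2->0 ok]
  5: obs=z cand={4} pick 4 [0->4 ok]
  6: obs=y cand={0,2} pick 2 [4->2 ok]
  7: obs=y cand={0,2} pick 2 [2->2 ok]
  8: obs=y cand={0,2} pick 0 [2->0 ok]
  9: obs=x cand={1,3} pick 3 [0->3 ok]
  10: obs=z cand={4} pick 4 [3->4 ok]
  11: obs=y cand={0,2} pick 2 [4->2 ok]
  12: obs=x cand={1,3} pick 3 [2->3 ok]
  13: obs=y cand={0,2} pick 2 [3->2 ok]
  14: obs=z cand={4} pick 4 [2->4 ok]
  15: obs=x cand={1,3} pick 1 [4->1 ok]
  16: obs=x cand={1,3} pick 1 [1->1 ok]
  17: obs=x cand={1,3} pick 1 [1->1 ok]
  18: obs=y cand={0,2} pick 0 [1->0 ok]
  19: obs=x cand={1,3} pick 3 [0->3 ok]
  20: obs=z cand={4} pick 4 [3->4 ok]
  21: obs=y cand={0,2} pick 2 [4->2 ok]
  22: obs=y cand={0,2} pick 0 [2->0 ok]
  23: obs=z cand={4} pick 4 [0->4 ok]
  24: obs=y cand={0,2} pick 2 [4->2 ok]
  25: obs=z cand={4} pick 4 [2->4 ok]
  26: obs=y cand={0,2} pick 2 [4->2 ok]
  27: obs=z cand={4} pick 4 [2->4 ok]
  28: obs=x cand={1,3} pick 3 [4->3 ok]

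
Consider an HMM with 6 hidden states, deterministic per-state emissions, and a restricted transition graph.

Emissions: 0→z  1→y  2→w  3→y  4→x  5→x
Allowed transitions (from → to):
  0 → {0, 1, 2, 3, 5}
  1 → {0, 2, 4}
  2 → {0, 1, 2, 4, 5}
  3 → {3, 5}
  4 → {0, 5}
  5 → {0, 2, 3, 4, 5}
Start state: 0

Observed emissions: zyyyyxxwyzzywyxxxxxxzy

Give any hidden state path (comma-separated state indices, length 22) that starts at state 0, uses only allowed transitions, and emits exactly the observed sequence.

0,3,3,3,3,5,5,2,1,0,0,1,2,1,4,5,5,5,5,4,0,3

  t0 'z' -> {0}, take 0 (start)
  t1 'y' -> {1,3}, take 3 (0->3 ok)
  t2 'y' -> {1,3}, take 3 (3->3 ok)
  t3 'y' -> {1,3}, take 3 (3->3 ok)
  t4 'y' -> {1,3}, take 3 (3->3 ok)
  t5 'x' -> {4,5}, take 5 (3->5 ok)
  t6 'x' -> {4,5}, take 5 (5->5 ok)
  t7 'w' -> {2}, take 2 (5->2 ok)
  t8 'y' -> {1,3}, take 1 (2->1 ok)
  t9 'z' -> {0}, take 0 (1->0 ok)
  t10 'z' -> {0}, take 0 (0->0 ok)
  t11 'y' -> {1,3}, take 1 (0->1 ok)
  t12 'w' -> {2}, take 2 (1->2 ok)
  t13 'y' -> {1,3}, take 1 (2->1 ok)
  t14 'x' -> {4,5}, take 4 (1->4 ok)
  t15 'x' -> {4,5}, take 5 (4->5 ok)
  t16 'x' -> {4,5}, take 5 (5->5 ok)
  t17 'x' -> {4,5}, take 5 (5->5 ok)
  t18 'x' -> {4,5}, take 5 (5->5 ok)
  t19 'x' -> {4,5}, take 4 (5->4 ok)
  t20 'z' -> {0}, take 0 (4->0 ok)
  t21 'y' -> {1,3}, take 3 (0->3 ok)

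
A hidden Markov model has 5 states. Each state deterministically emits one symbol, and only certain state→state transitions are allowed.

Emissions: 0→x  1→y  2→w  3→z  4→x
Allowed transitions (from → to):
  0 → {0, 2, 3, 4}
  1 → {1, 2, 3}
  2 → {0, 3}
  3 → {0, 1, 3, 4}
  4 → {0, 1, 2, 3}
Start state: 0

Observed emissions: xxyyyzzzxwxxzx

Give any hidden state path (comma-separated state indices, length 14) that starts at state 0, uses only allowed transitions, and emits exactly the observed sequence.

  pos 0: x in {0,4}, choose 0; start
  pos 1: x in {0,4}, choose 4; 0->4 ok
  pos 2: y in {1}, choose 1; 4->1 ok
  pos 3: y in {1}, choose 1; 1->1 ok
  pos 4: y in {1}, choose 1; 1->1 ok
  pos 5: z in {3}, choose 3; 1->3 ok
  pos 6: z in {3}, choose 3; 3->3 ok
  pos 7: z in {3}, choose 3; 3->3 ok
  pos 8: x in {0,4}, choose 4; 3->4 ok
  pos 9: w in {2}, choose 2; 4->2 ok
  pos 10: x in {0,4}, choose 0; 2->0 ok
  pos 11: x in {0,4}, choose 0; 0->0 ok
  pos 12: z in {3}, choose 3; 0->3 ok
  pos 13: x in {0,4}, choose 4; 3->4 ok

0,4,1,1,1,3,3,3,4,2,0,0,3,4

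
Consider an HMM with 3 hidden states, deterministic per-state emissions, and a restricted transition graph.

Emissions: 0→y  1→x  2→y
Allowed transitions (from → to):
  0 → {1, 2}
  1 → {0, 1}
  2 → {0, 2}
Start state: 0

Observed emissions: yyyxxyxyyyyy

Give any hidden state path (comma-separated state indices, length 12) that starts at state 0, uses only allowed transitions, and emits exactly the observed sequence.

  pos 0: y in {0,2}, choose 0; start
  pos 1: y in {0,2}, choose 2; 0->2 ok
  pos 2: y in {0,2}, choose 0; 2->0 ok
  pos 3: x in {1}, choose 1; 0->1 ok
  pos 4: x in {1}, choose 1; 1->1 ok
  pos 5: y in {0,2}, choose 0; 1->0 ok
  pos 6: x in {1}, choose 1; 0->1 ok
  pos 7: y in {0,2}, choose 0; 1->0 ok
  pos 8: y in {0,2}, choose 2; 0->2 ok
  pos 9: y in {0,2}, choose 2; 2->2 ok
  pos 10: y in {0,2}, choose 2; 2->2 ok
  pos 11: y in {0,2}, choose 0; 2->0 ok

0,2,0,1,1,0,1,0,2,2,2,0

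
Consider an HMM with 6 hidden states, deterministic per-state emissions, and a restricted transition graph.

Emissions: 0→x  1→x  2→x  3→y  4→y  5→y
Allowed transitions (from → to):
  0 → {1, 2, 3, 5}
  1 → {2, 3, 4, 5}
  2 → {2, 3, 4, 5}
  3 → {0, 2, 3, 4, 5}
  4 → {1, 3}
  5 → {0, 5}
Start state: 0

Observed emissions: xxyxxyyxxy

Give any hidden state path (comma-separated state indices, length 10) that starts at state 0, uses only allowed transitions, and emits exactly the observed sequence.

  t0 'x' -> {0,1,2}, take 0 (start)
  t1 'x' -> {0,1,2}, take 1 (0->1 ok)
  t2 'y' -> {3,4,5}, take 5 (1->5 ok)
  t3 'x' -> {0,1,2}, take 0 (5->0 ok)
  t4 'x' -> {0,1,2}, take 1 (0->1 ok)
  t5 'y' -> {3,4,5}, take 3 (1->3 ok)
  t6 'y' -> {3,4,5}, take 3 (3->3 ok)
  t7 'x' -> {0,1,2}, take 0 (3->0 ok)
  t8 'x' -> {0,1,2}, take 1 (0->1 ok)
  t9 'y' -> {3,4,5}, take 4 (1->4 ok)

0,1,5,0,1,3,3,0,1,4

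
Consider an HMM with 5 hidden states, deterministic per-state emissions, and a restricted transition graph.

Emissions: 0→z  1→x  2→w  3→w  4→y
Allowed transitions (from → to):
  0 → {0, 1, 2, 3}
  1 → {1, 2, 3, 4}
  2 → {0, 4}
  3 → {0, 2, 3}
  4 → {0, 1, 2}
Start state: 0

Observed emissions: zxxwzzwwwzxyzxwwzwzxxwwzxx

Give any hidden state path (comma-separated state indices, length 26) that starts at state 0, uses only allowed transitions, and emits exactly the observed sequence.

0,1,1,2,0,0,3,3,2,0,1,4,0,1,3,2,0,3,0,1,1,3,2,0,1,1

  pos 0: z in {0}, choose 0; start
  pos 1: x in {1}, choose 1; 0->1 ok
  pos 2: x in {1}, choose 1; 1->1 ok
  pos 3: w in {2,3}, choose 2; 1->2 ok
  pos 4: z in {0}, choose 0; 2->0 ok
  pos 5: z in {0}, choose 0; 0->0 ok
  pos 6: w in {2,3}, choose 3; 0->3 ok
  pos 7: w in {2,3}, choose 3; 3->3 ok
  pos 8: w in {2,3}, choose 2; 3->2 ok
  pos 9: z in {0}, choose 0; 2->0 ok
  pos 10: x in {1}, choose 1; 0->1 ok
  pos 11: y in {4}, choose 4; 1->4 ok
  pos 12: z in {0}, choose 0; 4->0 ok
  pos 13: x in {1}, choose 1; 0->1 ok
  pos 14: w in {2,3}, choose 3; 1->3 ok
  pos 15: w in {2,3}, choose 2; 3->2 ok
  pos 16: z in {0}, choose 0; 2->0 ok
  pos 17: w in {2,3}, choose 3; 0->3 ok
  pos 18: z in {0}, choose 0; 3->0 ok
  pos 19: x in {1}, choose 1; 0->1 ok
  pos 20: x in {1}, choose 1; 1->1 ok
  pos 21: w in {2,3}, choose 3; 1->3 ok
  pos 22: w in {2,3}, choose 2; 3->2 ok
  pos 23: z in {0}, choose 0; 2->0 ok
  pos 24: x in {1}, choose 1; 0->1 ok
  pos 25: x in {1}, choose 1; 1->1 ok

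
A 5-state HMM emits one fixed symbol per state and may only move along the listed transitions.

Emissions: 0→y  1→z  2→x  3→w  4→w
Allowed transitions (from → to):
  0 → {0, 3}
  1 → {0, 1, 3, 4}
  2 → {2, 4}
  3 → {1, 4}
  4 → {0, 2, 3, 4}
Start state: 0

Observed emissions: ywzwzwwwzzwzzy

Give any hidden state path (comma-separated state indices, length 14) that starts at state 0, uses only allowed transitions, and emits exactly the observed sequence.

  pos 0: y in {0}, choose 0; start
  pos 1: w in {3,4}, choose 3; 0->3 ok
  pos 2: z in {1}, choose 1; 3->1 ok
  pos 3: w in {3,4}, choose 3; 1->3 ok
  pos 4: z in {1}, choose 1; 3->1 ok
  pos 5: w in {3,4}, choose 3; 1->3 ok
  pos 6: w in {3,4}, choose 4; 3->4 ok
  pos 7: w in {3,4}, choose 3; 4->3 ok
  pos 8: z in {1}, choose 1; 3->1 ok
  pos 9: z in {1}, choose 1; 1->1 ok
  pos 10: w in {3,4}, choose 3; 1->3 ok
  pos 11: z in {1}, choose 1; 3->1 ok
  pos 12: z in {1}, choose 1; 1->1 ok
  pos 13: y in {0}, choose 0; 1->0 ok

0,3,1,3,1,3,4,3,1,1,3,1,1,0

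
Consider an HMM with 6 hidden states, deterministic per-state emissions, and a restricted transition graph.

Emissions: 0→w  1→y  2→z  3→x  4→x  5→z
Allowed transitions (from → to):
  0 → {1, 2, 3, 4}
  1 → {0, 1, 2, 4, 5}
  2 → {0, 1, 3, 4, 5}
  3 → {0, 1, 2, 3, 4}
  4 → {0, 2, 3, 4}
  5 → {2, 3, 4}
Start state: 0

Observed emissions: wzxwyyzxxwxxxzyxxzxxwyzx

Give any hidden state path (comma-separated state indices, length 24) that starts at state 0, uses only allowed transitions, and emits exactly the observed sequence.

0,2,3,0,1,1,2,3,4,0,4,4,4,2,1,4,4,2,4,4,0,1,5,4

  [0] w  {0}  => 0  start
  [1] z  {2,5}  => 2  0->2 ok
  [2] x  {3,4}  => 3  2->3 ok
  [3] w  {0}  => 0  3->0 ok
  [4] y  {1}  => 1  0->1 ok
  [5] y  {1}  => 1  1->1 ok
  [6] z  {2,5}  => 2  1->2 ok
  [7] x  {3,4}  => 3  2->3 ok
  [8] x  {3,4}  => 4  3->4 ok
  [9] w  {0}  => 0  4->0 ok
  [10] x  {3,4}  => 4  0->4 ok
  [11] x  {3,4}  => 4  4->4 ok
  [12] x  {3,4}  => 4  4->4 ok
  [13] z  {2,5}  => 2  4->2 ok
  [14] y  {1}  => 1  2->1 ok
  [15] x  {3,4}  => 4  1->4 ok
  [16] x  {3,4}  => 4  4->4 ok
  [17] z  {2,5}  => 2  4->2 ok
  [18] x  {3,4}  => 4  2->4 ok
  [19] x  {3,4}  => 4  4->4 ok
  [20] w  {0}  => 0  4->0 ok
  [21] y  {1}  => 1  0->1 ok
  [22] z  {2,5}  => 5  1->5 ok
  [23] x  {3,4}  => 4  5->4 ok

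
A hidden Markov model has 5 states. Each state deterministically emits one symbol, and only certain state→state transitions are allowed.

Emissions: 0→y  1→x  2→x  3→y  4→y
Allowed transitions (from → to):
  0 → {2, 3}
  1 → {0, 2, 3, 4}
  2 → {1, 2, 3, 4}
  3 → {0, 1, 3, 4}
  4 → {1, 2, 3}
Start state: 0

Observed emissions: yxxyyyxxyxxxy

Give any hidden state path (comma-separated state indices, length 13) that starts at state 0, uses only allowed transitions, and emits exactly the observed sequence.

  [0] y  {0,3,4}  => 0  start
  [1] x  {1,2}  => 2  0->2 ok
  [2] x  {1,2}  => 2  2->2 ok
  [3] y  {0,3,4}  => 3  2->3 ok
  [4] y  {0,3,4}  => 3  3->3 ok
  [5] y  {0,3,4}  => 0  3->0 ok
  [6] x  {1,2}  => 2  0->2 ok
  [7] x  {1,2}  => 2  2->2 ok
  [8] y  {0,3,4}  => 4  2->4 ok
  [9] x  {1,2}  => 1  4->1 ok
  [10] x  {1,2}  => 2  1->2 ok
  [11] x  {1,2}  => 2  2->2 ok
  [12] y  {0,3,4}  => 3  2->3 ok

0,2,2,3,3,0,2,2,4,1,2,2,3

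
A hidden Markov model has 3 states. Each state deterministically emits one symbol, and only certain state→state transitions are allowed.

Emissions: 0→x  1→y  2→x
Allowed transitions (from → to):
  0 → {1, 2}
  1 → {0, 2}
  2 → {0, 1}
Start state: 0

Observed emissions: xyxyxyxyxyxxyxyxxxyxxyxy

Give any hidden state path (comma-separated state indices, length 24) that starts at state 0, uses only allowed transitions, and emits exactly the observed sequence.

  [0] x  {0,2}  => 0  start
  [1] y  {1}  => 1  0->1 ok
  [2] x  {0,2}  => 2  1->2 ok
  [3] y  {1}  => 1  2->1 ok
  [4] x  {0,2}  => 0  1->0 ok
  [5] y  {1}  => 1  0->1 ok
  [6] x  {0,2}  => 2  1->2 ok
  [7] y  {1}  => 1  2->1 ok
  [8] x  {0,2}  => 0  1->0 ok
  [9] y  {1}  => 1  0->1 ok
  [10] x  {0,2}  => 2  1->2 ok
  [11] x  {0,2}  => 0  2->0 ok
  [12] y  {1}  => 1  0->1 ok
  [13] x  {0,2}  => 2  1->2 ok
  [14] y  {1}  => 1  2->1 ok
  [15] x  {0,2}  => 0  1->0 ok
  [16] x  {0,2}  => 2  0->2 ok
  [17] x  {0,2}  => 0  2->0 ok
  [18] y  {1}  => 1  0->1 ok
  [19] x  {0,2}  => 0  1->0 ok
  [20] x  {0,2}  => 2  0->2 ok
  [21] y  {1}  => 1  2->1 ok
  [22] x  {0,2}  => 2  1->2 ok
  [23] y  {1}  => 1  2->1 ok

0,1,2,1,0,1,2,1,0,1,2,0,1,2,1,0,2,0,1,0,2,1,2,1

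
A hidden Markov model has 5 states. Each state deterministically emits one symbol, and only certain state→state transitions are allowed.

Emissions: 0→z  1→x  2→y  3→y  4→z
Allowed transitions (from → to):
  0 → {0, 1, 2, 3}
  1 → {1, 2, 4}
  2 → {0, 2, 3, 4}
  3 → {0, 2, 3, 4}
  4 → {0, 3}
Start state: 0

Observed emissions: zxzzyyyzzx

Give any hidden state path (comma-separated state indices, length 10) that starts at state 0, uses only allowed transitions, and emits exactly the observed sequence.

  0: obs=z cand={0,4} pick 0 [start]
  1: obs=x cand={1} pick 1 [0->1 ok]
  2: obs=z cand={0,4} pick 4 [1->4 ok]
  3: obs=z cand={0,4} pick 0 [4->0 ok]
  4: obs=y cand={2,3} pick 3 [0->3 ok]
  5: obs=y cand={2,3} pick 2 [3->2 ok]
  6: obs=y cand={2,3} pick 2 [2->2 ok]
  7: obs=z cand={0,4} pick 4 [2->4 ok]
  8: obs=z cand={0,4} pick 0 [4->0 ok]
  9: obs=x cand={1} pick 1 [0->1 ok]

0,1,4,0,3,2,2,4,0,1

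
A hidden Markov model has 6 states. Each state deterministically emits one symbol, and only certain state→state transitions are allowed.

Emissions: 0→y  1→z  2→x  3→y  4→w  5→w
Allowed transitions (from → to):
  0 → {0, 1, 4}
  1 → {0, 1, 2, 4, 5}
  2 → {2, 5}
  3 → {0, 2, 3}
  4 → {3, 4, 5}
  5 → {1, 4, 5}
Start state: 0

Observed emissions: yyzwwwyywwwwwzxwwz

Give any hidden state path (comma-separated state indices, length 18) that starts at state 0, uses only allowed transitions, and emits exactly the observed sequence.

  t0 'y' -> {0,3}, take 0 (start)
  t1 'y' -> {0,3}, take 0 (0->0 ok)
  t2 'z' -> {1}, take 1 (0->1 ok)
  t3 'w' -> {4,5}, take 4 (1->4 ok)
  t4 'w' -> {4,5}, take 5 (4->5 ok)
  t5 'w' -> {4,5}, take 4 (5->4 ok)
  t6 'y' -> {0,3}, take 3 (4->3 ok)
  t7 'y' -> {0,3}, take 0 (3->0 ok)
  t8 'w' -> {4,5}, take 4 (0->4 ok)
  t9 'w' -> {4,5}, take 5 (4->5 ok)
  t10 'w' -> {4,5}, take 4 (5->4 ok)
  t11 'w' -> {4,5}, take 4 (4->4 ok)
  t12 'w' -> {4,5}, take 5 (4->5 ok)
  t13 'z' -> {1}, take 1 (5->1 ok)
  t14 'x' -> {2}, take 2 (1->2 ok)
  t15 'w' -> {4,5}, take 5 (2->5 ok)
  t16 'w' -> {4,5}, take 5 (5->5 ok)
  t17 'z' -> {1}, take 1 (5->1 ok)

0,0,1,4,5,4,3,0,4,5,4,4,5,1,2,5,5,1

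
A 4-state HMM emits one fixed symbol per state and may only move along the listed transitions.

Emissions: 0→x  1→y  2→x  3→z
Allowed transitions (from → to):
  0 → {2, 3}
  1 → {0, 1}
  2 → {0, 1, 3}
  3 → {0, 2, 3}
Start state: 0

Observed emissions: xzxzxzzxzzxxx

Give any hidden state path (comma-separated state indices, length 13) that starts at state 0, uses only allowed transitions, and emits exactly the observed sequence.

0,3,2,3,2,3,3,0,3,3,0,2,0

  0: obs=x cand={0,2} pick 0 [start]
  1: obs=z cand={3} pick 3 [0->3 ok]
  2: obs=x cand={0,2} pick 2 [3->2 ok]
  3: obs=z cand={3} pick 3 [2->3 ok]
  4: obs=x cand={0,2} pick 2 [3->2 ok]
  5: obs=z cand={3} pick 3 [2->3 ok]
  6: obs=z cand={3} pick 3 [3->3 ok]
  7: obs=x cand={0,2} pick 0 [3->0 ok]
  8: obs=z cand={3} pick 3 [0->3 ok]
  9: obs=z cand={3} pick 3 [3->3 ok]
  10: obs=x cand={0,2} pick 0 [3->0 ok]
  11: obs=x cand={0,2} pick 2 [0->2 ok]
  12: obs=x cand={0,2} pick 0 [2->0 ok]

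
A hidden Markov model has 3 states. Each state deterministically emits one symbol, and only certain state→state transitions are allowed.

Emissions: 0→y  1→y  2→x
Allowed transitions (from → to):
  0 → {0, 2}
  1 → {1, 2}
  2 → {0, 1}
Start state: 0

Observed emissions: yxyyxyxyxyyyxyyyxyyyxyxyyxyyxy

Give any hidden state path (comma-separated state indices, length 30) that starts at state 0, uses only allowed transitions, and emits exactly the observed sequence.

0,2,0,0,2,0,2,1,2,0,0,0,2,0,0,0,2,1,1,1,2,0,2,1,1,2,0,0,2,0

  t0 'y' -> {0,1}, take 0 (start)
  t1 'x' -> {2}, take 2 (0->2 ok)
  t2 'y' -> {0,1}, take 0 (2->0 ok)
  t3 'y' -> {0,1}, take 0 (0->0 ok)
  t4 'x' -> {2}, take 2 (0->2 ok)
  t5 'y' -> {0,1}, take 0 (2->0 ok)
  t6 'x' -> {2}, take 2 (0->2 ok)
  t7 'y' -> {0,1}, take 1 (2->1 ok)
  t8 'x' -> {2}, take 2 (1->2 ok)
  t9 'y' -> {0,1}, take 0 (2->0 ok)
  t10 'y' -> {0,1}, take 0 (0->0 ok)
  t11 'y' -> {0,1}, take 0 (0->0 ok)
  t12 'x' -> {2}, take 2 (0->2 ok)
  t13 'y' -> {0,1}, take 0 (2->0 ok)
  t14 'y' -> {0,1}, take 0 (0->0 ok)
  t15 'y' -> {0,1}, take 0 (0->0 ok)
  t16 'x' -> {2}, take 2 (0->2 ok)
  t17 'y' -> {0,1}, take 1 (2->1 ok)
  t18 'y' -> {0,1}, take 1 (1->1 ok)
  t19 'y' -> {0,1}, take 1 (1->1 ok)
  t20 'x' -> {2}, take 2 (1->2 ok)
  t21 'y' -> {0,1}, take 0 (2->0 ok)
  t22 'x' -> {2}, take 2 (0->2 ok)
  t23 'y' -> {0,1}, take 1 (2->1 ok)
  t24 'y' -> {0,1}, take 1 (1->1 ok)
  t25 'x' -> {2}, take 2 (1->2 ok)
  t26 'y' -> {0,1}, take 0 (2->0 ok)
  t27 'y' -> {0,1}, take 0 (0->0 ok)
  t28 'x' -> {2}, take 2 (0->2 ok)
  t29 'y' -> {0,1}, take 0 (2->0 ok)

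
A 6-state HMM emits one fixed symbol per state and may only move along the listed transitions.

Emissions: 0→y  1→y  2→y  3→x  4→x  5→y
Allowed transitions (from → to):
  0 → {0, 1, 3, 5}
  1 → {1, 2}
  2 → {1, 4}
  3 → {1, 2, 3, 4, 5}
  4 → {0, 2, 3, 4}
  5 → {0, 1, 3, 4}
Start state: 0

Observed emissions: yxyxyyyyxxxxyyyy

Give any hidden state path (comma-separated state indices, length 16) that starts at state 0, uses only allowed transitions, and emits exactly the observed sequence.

0,3,5,3,1,2,1,2,4,3,4,4,0,1,1,2

  [0] y  {0,1,2,5}  => 0  start
  [1] x  {3,4}  => 3  0->3 ok
  [2] y  {0,1,2,5}  => 5  3->5 ok
  [3] x  {3,4}  => 3  5->3 ok
  [4] y  {0,1,2,5}  => 1  3->1 ok
  [5] y  {0,1,2,5}  => 2  1->2 ok
  [6] y  {0,1,2,5}  => 1  2->1 ok
  [7] y  {0,1,2,5}  => 2  1->2 ok
  [8] x  {3,4}  => 4  2->4 ok
  [9] x  {3,4}  => 3  4->3 ok
  [10] x  {3,4}  => 4  3->4 ok
  [11] x  {3,4}  => 4  4->4 ok
  [12] y  {0,1,2,5}  => 0  4->0 ok
  [13] y  {0,1,2,5}  => 1  0->1 ok
  [14] y  {0,1,2,5}  => 1  1->1 ok
  [15] y  {0,1,2,5}  => 2  1->2 ok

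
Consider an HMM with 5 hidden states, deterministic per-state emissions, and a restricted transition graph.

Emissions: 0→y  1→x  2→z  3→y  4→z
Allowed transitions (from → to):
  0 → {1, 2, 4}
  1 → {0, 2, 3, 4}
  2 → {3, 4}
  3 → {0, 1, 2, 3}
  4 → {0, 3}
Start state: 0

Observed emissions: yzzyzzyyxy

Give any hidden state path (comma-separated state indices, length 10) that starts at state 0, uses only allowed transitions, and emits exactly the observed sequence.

0,2,4,0,2,4,3,0,1,0

  0: obs=y cand={0,3} pick 0 [start]
  1: obs=z cand={2,4} pick 2 [0->2 ok]
  2: obs=z cand={2,4} pick 4 [2->4 ok]
  3: obs=y cand={0,3} pick 0 [4->0 ok]
  4: obs=z cand={2,4} pick 2 [0->2 ok]
  5: obs=z cand={2,4} pick 4 [2->4 ok]
  6: obs=y cand={0,3} pick 3 [4->3 ok]
  7: obs=y cand={0,3} pick 0 [3->0 ok]
  8: obs=x cand={1} pick 1 [0->1 ok]
  9: obs=y cand={0,3} pick 0 [1->0 ok]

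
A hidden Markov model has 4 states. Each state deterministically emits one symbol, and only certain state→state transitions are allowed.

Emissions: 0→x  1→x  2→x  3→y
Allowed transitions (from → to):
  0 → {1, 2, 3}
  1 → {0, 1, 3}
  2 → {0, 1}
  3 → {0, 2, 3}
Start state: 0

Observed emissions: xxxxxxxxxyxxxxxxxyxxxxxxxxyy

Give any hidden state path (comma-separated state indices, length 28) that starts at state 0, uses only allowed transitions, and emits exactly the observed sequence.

  [0] x  {0,1,2}  => 0  start
  [1] x  {0,1,2}  => 2  0->2 ok
  [2] x  {0,1,2}  => 1  2->1 ok
  [3] x  {0,1,2}  => 0  1->0 ok
  [4] x  {0,1,2}  => 2  0->2 ok
  [5] x  {0,1,2}  => 0  2->0 ok
  [6] x  {0,1,2}  => 2  0->2 ok
  [7] x  {0,1,2}  => 0  2->0 ok
  [8] x  {0,1,2}  => 1  0->1 ok
  [9] y  {3}  => 3  1->3 ok
  [10] x  {0,1,2}  => 0  3->0 ok
  [11] x  {0,1,2}  => 1  0->1 ok
  [12] x  {0,1,2}  => 0  1->0 ok
  [13] x  {0,1,2}  => 1  0->1 ok
  [14] x  {0,1,2}  => 0  1->0 ok
  [15] x  {0,1,2}  => 2  0->2 ok
  [16] x  {0,1,2}  => 0  2->0 ok
  [17] y  {3}  => 3  0->3 ok
  [18] x  {0,1,2}  => 0  3->0 ok
  [19] x  {0,1,2}  => 2  0->2 ok
  [20] x  {0,1,2}  => 0  2->0 ok
  [21] x  {0,1,2}  => 2  0->2 ok
  [22] x  {0,1,2}  => 0  2->0 ok
  [23] x  {0,1,2}  => 2  0->2 ok
  [24] x  {0,1,2}  => 1  2->1 ok
  [25] x  {0,1,2}  => 0  1->0 ok
  [26] y  {3}  => 3  0->3 ok
  [27] y  {3}  => 3  3->3 ok

0,2,1,0,2,0,2,0,1,3,0,1,0,1,0,2,0,3,0,2,0,2,0,2,1,0,3,3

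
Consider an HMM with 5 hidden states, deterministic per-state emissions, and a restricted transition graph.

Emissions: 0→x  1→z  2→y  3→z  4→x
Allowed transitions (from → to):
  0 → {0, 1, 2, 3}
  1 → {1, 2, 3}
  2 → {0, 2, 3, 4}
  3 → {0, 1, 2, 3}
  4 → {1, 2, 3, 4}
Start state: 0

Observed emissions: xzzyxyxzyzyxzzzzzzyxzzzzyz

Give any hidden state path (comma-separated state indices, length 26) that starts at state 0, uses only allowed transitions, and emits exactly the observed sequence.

  [0] x  {0,4}  => 0  start
  [1] z  {1,3}  => 3  0->3 ok
  [2] z  {1,3}  => 3  3->3 ok
  [3] y  {2}  => 2  3->2 ok
  [4] x  {0,4}  => 4  2->4 ok
  [5] y  {2}  => 2  4->2 ok
  [6] x  {0,4}  => 4  2->4 ok
  [7] z  {1,3}  => 3  4->3 ok
  [8] y  {2}  => 2  3->2 ok
  [9] z  {1,3}  => 3  2->3 ok
  [10] y  {2}  => 2  3->2 ok
  [11] x  {0,4}  => 4  2->4 ok
  [12] z  {1,3}  => 1  4->1 ok
  [13] z  {1,3}  => 1  1->1 ok
  [14] z  {1,3}  => 3  1->3 ok
  [15] z  {1,3}  => 3  3->3 ok
  [16] z  {1,3}  => 3  3->3 ok
  [17] z  {1,3}  => 1  3->1 ok
  [18] y  {2}  => 2  1->2 ok
  [19] x  {0,4}  => 0  2->0 ok
  [20] z  {1,3}  => 3  0->3 ok
  [21] z  {1,3}  => 1  3->1 ok
  [22] z  {1,3}  => 1  1->1 ok
  [23] z  {1,3}  => 3  1->3 ok
  [24] y  {2}  => 2  3->2 ok
  [25] z  {1,3}  => 3  2->3 ok

0,3,3,2,4,2,4,3,2,3,2,4,1,1,3,3,3,1,2,0,3,1,1,3,2,3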